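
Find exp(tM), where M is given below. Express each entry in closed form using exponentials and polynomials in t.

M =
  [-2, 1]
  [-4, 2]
e^{tM} =
  [1 - 2*t, t]
  [-4*t, 2*t + 1]

Strategy: write M = P · J · P⁻¹ where J is a Jordan canonical form, so e^{tM} = P · e^{tJ} · P⁻¹, and e^{tJ} can be computed block-by-block.

M has Jordan form
J =
  [0, 1]
  [0, 0]
(up to reordering of blocks).

Per-block formulas:
  For a 2×2 Jordan block J_2(0): exp(t · J_2(0)) = e^(0t)·(I + t·N), where N is the 2×2 nilpotent shift.

After assembling e^{tJ} and conjugating by P, we get:

e^{tM} =
  [1 - 2*t, t]
  [-4*t, 2*t + 1]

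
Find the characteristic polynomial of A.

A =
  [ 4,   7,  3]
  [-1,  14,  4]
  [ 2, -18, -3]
x^3 - 15*x^2 + 75*x - 125

Expanding det(x·I − A) (e.g. by cofactor expansion or by noting that A is similar to its Jordan form J, which has the same characteristic polynomial as A) gives
  χ_A(x) = x^3 - 15*x^2 + 75*x - 125
which factors as (x - 5)^3. The eigenvalues (with algebraic multiplicities) are λ = 5 with multiplicity 3.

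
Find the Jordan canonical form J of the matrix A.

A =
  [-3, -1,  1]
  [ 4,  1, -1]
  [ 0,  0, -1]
J_3(-1)

The characteristic polynomial is
  det(x·I − A) = x^3 + 3*x^2 + 3*x + 1 = (x + 1)^3

Eigenvalues and multiplicities (the geometric multiplicity of λ is n − rank(A − λI), which equals the number of Jordan blocks for λ):
  λ = -1: algebraic multiplicity = 3, geometric multiplicity = 1

Determining the block sizes for each eigenvalue:
  λ = -1: one block (gm = 1), so the single block has size am = 3 → block sizes [3]

Assembling the blocks gives a Jordan form
J =
  [-1,  1,  0]
  [ 0, -1,  1]
  [ 0,  0, -1]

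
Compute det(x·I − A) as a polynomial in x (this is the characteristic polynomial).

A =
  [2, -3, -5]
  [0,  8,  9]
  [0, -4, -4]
x^3 - 6*x^2 + 12*x - 8

Expanding det(x·I − A) (e.g. by cofactor expansion or by noting that A is similar to its Jordan form J, which has the same characteristic polynomial as A) gives
  χ_A(x) = x^3 - 6*x^2 + 12*x - 8
which factors as (x - 2)^3. The eigenvalues (with algebraic multiplicities) are λ = 2 with multiplicity 3.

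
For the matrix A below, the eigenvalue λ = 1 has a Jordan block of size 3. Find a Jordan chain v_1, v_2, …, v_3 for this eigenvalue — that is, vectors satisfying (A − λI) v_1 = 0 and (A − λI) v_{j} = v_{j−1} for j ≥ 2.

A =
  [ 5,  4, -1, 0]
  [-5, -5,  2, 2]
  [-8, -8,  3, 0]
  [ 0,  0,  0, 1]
A Jordan chain for λ = 1 of length 3:
v_1 = (4, -6, -8, 0)ᵀ
v_2 = (4, -5, -8, 0)ᵀ
v_3 = (1, 0, 0, 0)ᵀ

Let N = A − (1)·I. We want v_3 with N^3 v_3 = 0 but N^2 v_3 ≠ 0; then v_{j-1} := N · v_j for j = 3, …, 2.

Pick v_3 = (1, 0, 0, 0)ᵀ.
Then v_2 = N · v_3 = (4, -5, -8, 0)ᵀ.
Then v_1 = N · v_2 = (4, -6, -8, 0)ᵀ.

Sanity check: (A − (1)·I) v_1 = (0, 0, 0, 0)ᵀ = 0. ✓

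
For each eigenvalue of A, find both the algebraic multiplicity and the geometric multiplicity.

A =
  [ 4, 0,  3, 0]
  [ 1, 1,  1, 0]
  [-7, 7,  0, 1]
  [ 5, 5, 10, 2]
λ = 1: alg = 1, geom = 1; λ = 2: alg = 3, geom = 1

Step 1 — factor the characteristic polynomial to read off the algebraic multiplicities:
  χ_A(x) = (x - 2)^3*(x - 1)

Step 2 — compute geometric multiplicities via the rank-nullity identity g(λ) = n − rank(A − λI):
  rank(A − (1)·I) = 3, so dim ker(A − (1)·I) = n − 3 = 1
  rank(A − (2)·I) = 3, so dim ker(A − (2)·I) = n − 3 = 1

Summary:
  λ = 1: algebraic multiplicity = 1, geometric multiplicity = 1
  λ = 2: algebraic multiplicity = 3, geometric multiplicity = 1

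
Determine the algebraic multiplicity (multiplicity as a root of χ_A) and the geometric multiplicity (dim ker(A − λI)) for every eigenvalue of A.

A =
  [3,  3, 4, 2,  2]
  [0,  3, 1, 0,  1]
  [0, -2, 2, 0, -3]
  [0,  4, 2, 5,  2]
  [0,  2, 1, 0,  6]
λ = 3: alg = 3, geom = 1; λ = 5: alg = 2, geom = 2

Step 1 — factor the characteristic polynomial to read off the algebraic multiplicities:
  χ_A(x) = (x - 5)^2*(x - 3)^3

Step 2 — compute geometric multiplicities via the rank-nullity identity g(λ) = n − rank(A − λI):
  rank(A − (3)·I) = 4, so dim ker(A − (3)·I) = n − 4 = 1
  rank(A − (5)·I) = 3, so dim ker(A − (5)·I) = n − 3 = 2

Summary:
  λ = 3: algebraic multiplicity = 3, geometric multiplicity = 1
  λ = 5: algebraic multiplicity = 2, geometric multiplicity = 2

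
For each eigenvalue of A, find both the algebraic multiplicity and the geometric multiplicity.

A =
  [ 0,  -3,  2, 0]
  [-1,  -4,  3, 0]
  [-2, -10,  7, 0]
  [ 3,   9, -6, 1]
λ = 1: alg = 4, geom = 2

Step 1 — factor the characteristic polynomial to read off the algebraic multiplicities:
  χ_A(x) = (x - 1)^4

Step 2 — compute geometric multiplicities via the rank-nullity identity g(λ) = n − rank(A − λI):
  rank(A − (1)·I) = 2, so dim ker(A − (1)·I) = n − 2 = 2

Summary:
  λ = 1: algebraic multiplicity = 4, geometric multiplicity = 2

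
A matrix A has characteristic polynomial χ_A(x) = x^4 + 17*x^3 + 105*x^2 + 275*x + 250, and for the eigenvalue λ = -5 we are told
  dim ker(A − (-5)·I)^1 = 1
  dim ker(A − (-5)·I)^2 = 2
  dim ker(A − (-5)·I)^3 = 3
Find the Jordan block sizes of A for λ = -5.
Block sizes for λ = -5: [3]

From the dimensions of kernels of powers, the number of Jordan blocks of size at least j is d_j − d_{j−1} where d_j = dim ker(N^j) (with d_0 = 0). Computing the differences gives [1, 1, 1].
The number of blocks of size exactly k is (#blocks of size ≥ k) − (#blocks of size ≥ k + 1), so the partition is: 1 block(s) of size 3.
In nonincreasing order the block sizes are [3].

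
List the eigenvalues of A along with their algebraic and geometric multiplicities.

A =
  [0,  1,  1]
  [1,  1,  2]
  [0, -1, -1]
λ = 0: alg = 3, geom = 1

Step 1 — factor the characteristic polynomial to read off the algebraic multiplicities:
  χ_A(x) = x^3

Step 2 — compute geometric multiplicities via the rank-nullity identity g(λ) = n − rank(A − λI):
  rank(A − (0)·I) = 2, so dim ker(A − (0)·I) = n − 2 = 1

Summary:
  λ = 0: algebraic multiplicity = 3, geometric multiplicity = 1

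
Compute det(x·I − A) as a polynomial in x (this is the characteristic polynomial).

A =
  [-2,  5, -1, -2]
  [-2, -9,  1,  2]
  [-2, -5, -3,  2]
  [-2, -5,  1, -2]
x^4 + 16*x^3 + 96*x^2 + 256*x + 256

Expanding det(x·I − A) (e.g. by cofactor expansion or by noting that A is similar to its Jordan form J, which has the same characteristic polynomial as A) gives
  χ_A(x) = x^4 + 16*x^3 + 96*x^2 + 256*x + 256
which factors as (x + 4)^4. The eigenvalues (with algebraic multiplicities) are λ = -4 with multiplicity 4.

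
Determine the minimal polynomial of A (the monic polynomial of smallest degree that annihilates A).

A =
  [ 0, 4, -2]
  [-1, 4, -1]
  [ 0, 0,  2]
x^2 - 4*x + 4

The characteristic polynomial is χ_A(x) = (x - 2)^3, so the eigenvalues are known. The minimal polynomial is
  m_A(x) = Π_λ (x − λ)^{k_λ}
where k_λ is the size of the *largest* Jordan block for λ (equivalently, the smallest k with (A − λI)^k v = 0 for every generalised eigenvector v of λ).

  λ = 2: largest Jordan block has size 2, contributing (x − 2)^2

So m_A(x) = (x - 2)^2 = x^2 - 4*x + 4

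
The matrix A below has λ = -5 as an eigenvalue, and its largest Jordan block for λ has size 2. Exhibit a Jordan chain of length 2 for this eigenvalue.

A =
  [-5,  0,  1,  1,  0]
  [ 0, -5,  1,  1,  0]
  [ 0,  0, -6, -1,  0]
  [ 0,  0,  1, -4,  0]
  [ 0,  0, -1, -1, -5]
A Jordan chain for λ = -5 of length 2:
v_1 = (1, 1, -1, 1, -1)ᵀ
v_2 = (0, 0, 1, 0, 0)ᵀ

Let N = A − (-5)·I. We want v_2 with N^2 v_2 = 0 but N^1 v_2 ≠ 0; then v_{j-1} := N · v_j for j = 2, …, 2.

Pick v_2 = (0, 0, 1, 0, 0)ᵀ.
Then v_1 = N · v_2 = (1, 1, -1, 1, -1)ᵀ.

Sanity check: (A − (-5)·I) v_1 = (0, 0, 0, 0, 0)ᵀ = 0. ✓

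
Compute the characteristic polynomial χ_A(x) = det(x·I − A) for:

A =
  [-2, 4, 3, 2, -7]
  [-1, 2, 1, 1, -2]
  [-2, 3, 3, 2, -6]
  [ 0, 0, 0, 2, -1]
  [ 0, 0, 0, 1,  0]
x^5 - 5*x^4 + 10*x^3 - 10*x^2 + 5*x - 1

Expanding det(x·I − A) (e.g. by cofactor expansion or by noting that A is similar to its Jordan form J, which has the same characteristic polynomial as A) gives
  χ_A(x) = x^5 - 5*x^4 + 10*x^3 - 10*x^2 + 5*x - 1
which factors as (x - 1)^5. The eigenvalues (with algebraic multiplicities) are λ = 1 with multiplicity 5.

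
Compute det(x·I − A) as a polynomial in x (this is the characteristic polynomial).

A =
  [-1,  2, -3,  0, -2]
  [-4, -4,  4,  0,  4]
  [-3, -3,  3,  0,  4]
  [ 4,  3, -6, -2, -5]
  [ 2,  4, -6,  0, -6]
x^5 + 10*x^4 + 40*x^3 + 80*x^2 + 80*x + 32

Expanding det(x·I − A) (e.g. by cofactor expansion or by noting that A is similar to its Jordan form J, which has the same characteristic polynomial as A) gives
  χ_A(x) = x^5 + 10*x^4 + 40*x^3 + 80*x^2 + 80*x + 32
which factors as (x + 2)^5. The eigenvalues (with algebraic multiplicities) are λ = -2 with multiplicity 5.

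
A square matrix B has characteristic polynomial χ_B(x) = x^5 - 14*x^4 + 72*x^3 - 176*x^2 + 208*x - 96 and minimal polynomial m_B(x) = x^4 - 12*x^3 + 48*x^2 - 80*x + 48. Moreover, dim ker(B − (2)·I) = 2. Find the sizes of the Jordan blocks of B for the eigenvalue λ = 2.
Block sizes for λ = 2: [3, 1]

Step 1 — from the characteristic polynomial, algebraic multiplicity of λ = 2 is 4. From dim ker(B − (2)·I) = 2, there are exactly 2 Jordan blocks for λ = 2.
Step 2 — from the minimal polynomial, the factor (x − 2)^3 tells us the largest block for λ = 2 has size 3.
Step 3 — with total size 4, 2 blocks, and largest block 3, the block sizes (in nonincreasing order) are [3, 1].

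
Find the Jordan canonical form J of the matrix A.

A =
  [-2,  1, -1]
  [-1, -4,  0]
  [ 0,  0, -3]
J_3(-3)

The characteristic polynomial is
  det(x·I − A) = x^3 + 9*x^2 + 27*x + 27 = (x + 3)^3

Eigenvalues and multiplicities (the geometric multiplicity of λ is n − rank(A − λI), which equals the number of Jordan blocks for λ):
  λ = -3: algebraic multiplicity = 3, geometric multiplicity = 1

Determining the block sizes for each eigenvalue:
  λ = -3: one block (gm = 1), so the single block has size am = 3 → block sizes [3]

Assembling the blocks gives a Jordan form
J =
  [-3,  1,  0]
  [ 0, -3,  1]
  [ 0,  0, -3]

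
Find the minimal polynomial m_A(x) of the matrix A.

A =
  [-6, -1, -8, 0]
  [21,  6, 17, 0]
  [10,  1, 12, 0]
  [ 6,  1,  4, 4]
x^3 - 12*x^2 + 48*x - 64

The characteristic polynomial is χ_A(x) = (x - 4)^4, so the eigenvalues are known. The minimal polynomial is
  m_A(x) = Π_λ (x − λ)^{k_λ}
where k_λ is the size of the *largest* Jordan block for λ (equivalently, the smallest k with (A − λI)^k v = 0 for every generalised eigenvector v of λ).

  λ = 4: largest Jordan block has size 3, contributing (x − 4)^3

So m_A(x) = (x - 4)^3 = x^3 - 12*x^2 + 48*x - 64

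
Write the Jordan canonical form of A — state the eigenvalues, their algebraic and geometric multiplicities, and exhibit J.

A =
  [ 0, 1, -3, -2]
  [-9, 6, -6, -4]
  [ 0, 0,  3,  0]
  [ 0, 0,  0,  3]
J_3(3) ⊕ J_1(3)

The characteristic polynomial is
  det(x·I − A) = x^4 - 12*x^3 + 54*x^2 - 108*x + 81 = (x - 3)^4

Eigenvalues and multiplicities (the geometric multiplicity of λ is n − rank(A − λI), which equals the number of Jordan blocks for λ):
  λ = 3: algebraic multiplicity = 4, geometric multiplicity = 2

Determining the block sizes for each eigenvalue:
  λ = 3: with am = 4 and gm = 2, the partition is not yet determined (e.g. several partitions of 4 into 2 parts exist). Let N = A − (3)·I. Computing rank(N^1) = 2, rank(N^2) = 1, rank(N^3) = 0; the number of blocks of size ≥ j is rank(N^{j−1}) − rank(N^j), giving [2, 1, 1]. So we have 1 block(s) of size 3, 1 block(s) of size 1 → block sizes [3, 1]

Assembling the blocks gives a Jordan form
J =
  [3, 1, 0, 0]
  [0, 3, 1, 0]
  [0, 0, 3, 0]
  [0, 0, 0, 3]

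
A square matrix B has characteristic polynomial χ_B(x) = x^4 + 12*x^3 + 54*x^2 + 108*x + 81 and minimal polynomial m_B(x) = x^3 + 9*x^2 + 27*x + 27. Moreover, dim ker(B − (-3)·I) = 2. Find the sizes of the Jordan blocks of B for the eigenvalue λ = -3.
Block sizes for λ = -3: [3, 1]

Step 1 — from the characteristic polynomial, algebraic multiplicity of λ = -3 is 4. From dim ker(B − (-3)·I) = 2, there are exactly 2 Jordan blocks for λ = -3.
Step 2 — from the minimal polynomial, the factor (x + 3)^3 tells us the largest block for λ = -3 has size 3.
Step 3 — with total size 4, 2 blocks, and largest block 3, the block sizes (in nonincreasing order) are [3, 1].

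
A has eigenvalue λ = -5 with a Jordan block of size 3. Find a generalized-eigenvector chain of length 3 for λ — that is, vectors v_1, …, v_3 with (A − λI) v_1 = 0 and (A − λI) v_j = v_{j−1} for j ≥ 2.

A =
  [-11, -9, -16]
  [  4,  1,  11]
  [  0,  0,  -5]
A Jordan chain for λ = -5 of length 3:
v_1 = (-3, 2, 0)ᵀ
v_2 = (-16, 11, 0)ᵀ
v_3 = (0, 0, 1)ᵀ

Let N = A − (-5)·I. We want v_3 with N^3 v_3 = 0 but N^2 v_3 ≠ 0; then v_{j-1} := N · v_j for j = 3, …, 2.

Pick v_3 = (0, 0, 1)ᵀ.
Then v_2 = N · v_3 = (-16, 11, 0)ᵀ.
Then v_1 = N · v_2 = (-3, 2, 0)ᵀ.

Sanity check: (A − (-5)·I) v_1 = (0, 0, 0)ᵀ = 0. ✓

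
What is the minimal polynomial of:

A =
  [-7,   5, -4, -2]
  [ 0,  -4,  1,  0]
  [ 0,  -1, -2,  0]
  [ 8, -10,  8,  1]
x^3 + 9*x^2 + 27*x + 27

The characteristic polynomial is χ_A(x) = (x + 3)^4, so the eigenvalues are known. The minimal polynomial is
  m_A(x) = Π_λ (x − λ)^{k_λ}
where k_λ is the size of the *largest* Jordan block for λ (equivalently, the smallest k with (A − λI)^k v = 0 for every generalised eigenvector v of λ).

  λ = -3: largest Jordan block has size 3, contributing (x + 3)^3

So m_A(x) = (x + 3)^3 = x^3 + 9*x^2 + 27*x + 27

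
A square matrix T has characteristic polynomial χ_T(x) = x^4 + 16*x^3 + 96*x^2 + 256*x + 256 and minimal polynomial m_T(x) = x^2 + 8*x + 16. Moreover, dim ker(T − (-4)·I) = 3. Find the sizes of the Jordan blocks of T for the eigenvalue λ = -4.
Block sizes for λ = -4: [2, 1, 1]

Step 1 — from the characteristic polynomial, algebraic multiplicity of λ = -4 is 4. From dim ker(T − (-4)·I) = 3, there are exactly 3 Jordan blocks for λ = -4.
Step 2 — from the minimal polynomial, the factor (x + 4)^2 tells us the largest block for λ = -4 has size 2.
Step 3 — with total size 4, 3 blocks, and largest block 2, the block sizes (in nonincreasing order) are [2, 1, 1].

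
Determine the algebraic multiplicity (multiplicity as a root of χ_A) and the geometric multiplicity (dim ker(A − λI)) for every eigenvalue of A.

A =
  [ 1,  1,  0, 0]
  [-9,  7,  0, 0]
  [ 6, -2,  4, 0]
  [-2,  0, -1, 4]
λ = 4: alg = 4, geom = 2

Step 1 — factor the characteristic polynomial to read off the algebraic multiplicities:
  χ_A(x) = (x - 4)^4

Step 2 — compute geometric multiplicities via the rank-nullity identity g(λ) = n − rank(A − λI):
  rank(A − (4)·I) = 2, so dim ker(A − (4)·I) = n − 2 = 2

Summary:
  λ = 4: algebraic multiplicity = 4, geometric multiplicity = 2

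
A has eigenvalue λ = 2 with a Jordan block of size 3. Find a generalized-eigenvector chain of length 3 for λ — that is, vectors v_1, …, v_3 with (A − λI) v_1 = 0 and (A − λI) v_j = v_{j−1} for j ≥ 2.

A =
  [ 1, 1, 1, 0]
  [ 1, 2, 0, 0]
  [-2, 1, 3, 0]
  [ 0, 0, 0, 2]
A Jordan chain for λ = 2 of length 3:
v_1 = (0, -1, 1, 0)ᵀ
v_2 = (-1, 1, -2, 0)ᵀ
v_3 = (1, 0, 0, 0)ᵀ

Let N = A − (2)·I. We want v_3 with N^3 v_3 = 0 but N^2 v_3 ≠ 0; then v_{j-1} := N · v_j for j = 3, …, 2.

Pick v_3 = (1, 0, 0, 0)ᵀ.
Then v_2 = N · v_3 = (-1, 1, -2, 0)ᵀ.
Then v_1 = N · v_2 = (0, -1, 1, 0)ᵀ.

Sanity check: (A − (2)·I) v_1 = (0, 0, 0, 0)ᵀ = 0. ✓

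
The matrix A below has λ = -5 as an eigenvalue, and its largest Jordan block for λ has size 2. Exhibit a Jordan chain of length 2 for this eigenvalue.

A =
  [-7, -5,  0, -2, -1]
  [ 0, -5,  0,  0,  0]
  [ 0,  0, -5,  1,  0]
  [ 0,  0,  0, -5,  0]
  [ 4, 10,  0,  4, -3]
A Jordan chain for λ = -5 of length 2:
v_1 = (-2, 0, 0, 0, 4)ᵀ
v_2 = (1, 0, 0, 0, 0)ᵀ

Let N = A − (-5)·I. We want v_2 with N^2 v_2 = 0 but N^1 v_2 ≠ 0; then v_{j-1} := N · v_j for j = 2, …, 2.

Pick v_2 = (1, 0, 0, 0, 0)ᵀ.
Then v_1 = N · v_2 = (-2, 0, 0, 0, 4)ᵀ.

Sanity check: (A − (-5)·I) v_1 = (0, 0, 0, 0, 0)ᵀ = 0. ✓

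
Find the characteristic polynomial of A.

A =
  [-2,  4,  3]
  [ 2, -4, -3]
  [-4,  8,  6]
x^3

Expanding det(x·I − A) (e.g. by cofactor expansion or by noting that A is similar to its Jordan form J, which has the same characteristic polynomial as A) gives
  χ_A(x) = x^3
which factors as x^3. The eigenvalues (with algebraic multiplicities) are λ = 0 with multiplicity 3.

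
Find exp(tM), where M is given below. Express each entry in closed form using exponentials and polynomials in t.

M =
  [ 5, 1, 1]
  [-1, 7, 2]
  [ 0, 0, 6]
e^{tM} =
  [-t*exp(6*t) + exp(6*t), t*exp(6*t), t^2*exp(6*t)/2 + t*exp(6*t)]
  [-t*exp(6*t), t*exp(6*t) + exp(6*t), t^2*exp(6*t)/2 + 2*t*exp(6*t)]
  [0, 0, exp(6*t)]

Strategy: write M = P · J · P⁻¹ where J is a Jordan canonical form, so e^{tM} = P · e^{tJ} · P⁻¹, and e^{tJ} can be computed block-by-block.

M has Jordan form
J =
  [6, 1, 0]
  [0, 6, 1]
  [0, 0, 6]
(up to reordering of blocks).

Per-block formulas:
  For a 3×3 Jordan block J_3(6): exp(t · J_3(6)) = e^(6t)·(I + t·N + (t^2/2)·N^2), where N is the 3×3 nilpotent shift.

After assembling e^{tJ} and conjugating by P, we get:

e^{tM} =
  [-t*exp(6*t) + exp(6*t), t*exp(6*t), t^2*exp(6*t)/2 + t*exp(6*t)]
  [-t*exp(6*t), t*exp(6*t) + exp(6*t), t^2*exp(6*t)/2 + 2*t*exp(6*t)]
  [0, 0, exp(6*t)]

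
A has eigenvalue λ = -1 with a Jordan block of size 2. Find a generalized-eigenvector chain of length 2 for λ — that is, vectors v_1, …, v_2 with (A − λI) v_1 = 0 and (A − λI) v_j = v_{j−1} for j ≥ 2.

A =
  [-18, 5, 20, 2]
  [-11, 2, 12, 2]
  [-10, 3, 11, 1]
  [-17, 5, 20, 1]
A Jordan chain for λ = -1 of length 2:
v_1 = (-17, -11, -10, -17)ᵀ
v_2 = (1, 0, 0, 0)ᵀ

Let N = A − (-1)·I. We want v_2 with N^2 v_2 = 0 but N^1 v_2 ≠ 0; then v_{j-1} := N · v_j for j = 2, …, 2.

Pick v_2 = (1, 0, 0, 0)ᵀ.
Then v_1 = N · v_2 = (-17, -11, -10, -17)ᵀ.

Sanity check: (A − (-1)·I) v_1 = (0, 0, 0, 0)ᵀ = 0. ✓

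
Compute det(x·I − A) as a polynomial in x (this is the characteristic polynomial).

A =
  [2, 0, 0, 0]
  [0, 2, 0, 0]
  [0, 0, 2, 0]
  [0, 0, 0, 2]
x^4 - 8*x^3 + 24*x^2 - 32*x + 16

Expanding det(x·I − A) (e.g. by cofactor expansion or by noting that A is similar to its Jordan form J, which has the same characteristic polynomial as A) gives
  χ_A(x) = x^4 - 8*x^3 + 24*x^2 - 32*x + 16
which factors as (x - 2)^4. The eigenvalues (with algebraic multiplicities) are λ = 2 with multiplicity 4.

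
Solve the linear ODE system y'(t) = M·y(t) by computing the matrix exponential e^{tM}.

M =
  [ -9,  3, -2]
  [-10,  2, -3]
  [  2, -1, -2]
e^{tM} =
  [t^2*exp(-3*t) - 6*t*exp(-3*t) + exp(-3*t), -t^2*exp(-3*t)/2 + 3*t*exp(-3*t), t^2*exp(-3*t)/2 - 2*t*exp(-3*t)]
  [2*t^2*exp(-3*t) - 10*t*exp(-3*t), -t^2*exp(-3*t) + 5*t*exp(-3*t) + exp(-3*t), t^2*exp(-3*t) - 3*t*exp(-3*t)]
  [2*t*exp(-3*t), -t*exp(-3*t), t*exp(-3*t) + exp(-3*t)]

Strategy: write M = P · J · P⁻¹ where J is a Jordan canonical form, so e^{tM} = P · e^{tJ} · P⁻¹, and e^{tJ} can be computed block-by-block.

M has Jordan form
J =
  [-3,  1,  0]
  [ 0, -3,  1]
  [ 0,  0, -3]
(up to reordering of blocks).

Per-block formulas:
  For a 3×3 Jordan block J_3(-3): exp(t · J_3(-3)) = e^(-3t)·(I + t·N + (t^2/2)·N^2), where N is the 3×3 nilpotent shift.

After assembling e^{tJ} and conjugating by P, we get:

e^{tM} =
  [t^2*exp(-3*t) - 6*t*exp(-3*t) + exp(-3*t), -t^2*exp(-3*t)/2 + 3*t*exp(-3*t), t^2*exp(-3*t)/2 - 2*t*exp(-3*t)]
  [2*t^2*exp(-3*t) - 10*t*exp(-3*t), -t^2*exp(-3*t) + 5*t*exp(-3*t) + exp(-3*t), t^2*exp(-3*t) - 3*t*exp(-3*t)]
  [2*t*exp(-3*t), -t*exp(-3*t), t*exp(-3*t) + exp(-3*t)]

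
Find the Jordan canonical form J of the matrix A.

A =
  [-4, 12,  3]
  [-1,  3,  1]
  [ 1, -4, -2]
J_2(-1) ⊕ J_1(-1)

The characteristic polynomial is
  det(x·I − A) = x^3 + 3*x^2 + 3*x + 1 = (x + 1)^3

Eigenvalues and multiplicities (the geometric multiplicity of λ is n − rank(A − λI), which equals the number of Jordan blocks for λ):
  λ = -1: algebraic multiplicity = 3, geometric multiplicity = 2

Determining the block sizes for each eigenvalue:
  λ = -1: 2 blocks summing to 3 forces exactly one block of size 2 and the rest size 1 → block sizes [2, 1]

Assembling the blocks gives a Jordan form
J =
  [-1,  1,  0]
  [ 0, -1,  0]
  [ 0,  0, -1]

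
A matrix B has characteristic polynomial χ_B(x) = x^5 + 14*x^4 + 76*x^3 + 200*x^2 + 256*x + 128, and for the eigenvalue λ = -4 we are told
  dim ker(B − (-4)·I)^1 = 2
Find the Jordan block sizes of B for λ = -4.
Block sizes for λ = -4: [1, 1]

From the dimensions of kernels of powers, the number of Jordan blocks of size at least j is d_j − d_{j−1} where d_j = dim ker(N^j) (with d_0 = 0). Computing the differences gives [2].
The number of blocks of size exactly k is (#blocks of size ≥ k) − (#blocks of size ≥ k + 1), so the partition is: 2 block(s) of size 1.
In nonincreasing order the block sizes are [1, 1].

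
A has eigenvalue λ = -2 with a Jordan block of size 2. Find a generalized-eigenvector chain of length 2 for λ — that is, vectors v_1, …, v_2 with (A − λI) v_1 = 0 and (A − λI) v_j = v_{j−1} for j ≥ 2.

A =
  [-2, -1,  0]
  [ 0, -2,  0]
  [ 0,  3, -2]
A Jordan chain for λ = -2 of length 2:
v_1 = (-1, 0, 3)ᵀ
v_2 = (0, 1, 0)ᵀ

Let N = A − (-2)·I. We want v_2 with N^2 v_2 = 0 but N^1 v_2 ≠ 0; then v_{j-1} := N · v_j for j = 2, …, 2.

Pick v_2 = (0, 1, 0)ᵀ.
Then v_1 = N · v_2 = (-1, 0, 3)ᵀ.

Sanity check: (A − (-2)·I) v_1 = (0, 0, 0)ᵀ = 0. ✓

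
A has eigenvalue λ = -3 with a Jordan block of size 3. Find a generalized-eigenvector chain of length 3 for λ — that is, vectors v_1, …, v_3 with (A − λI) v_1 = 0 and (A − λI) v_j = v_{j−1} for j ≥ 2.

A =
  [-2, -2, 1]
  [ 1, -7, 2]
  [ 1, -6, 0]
A Jordan chain for λ = -3 of length 3:
v_1 = (0, -1, -2)ᵀ
v_2 = (1, 1, 1)ᵀ
v_3 = (1, 0, 0)ᵀ

Let N = A − (-3)·I. We want v_3 with N^3 v_3 = 0 but N^2 v_3 ≠ 0; then v_{j-1} := N · v_j for j = 3, …, 2.

Pick v_3 = (1, 0, 0)ᵀ.
Then v_2 = N · v_3 = (1, 1, 1)ᵀ.
Then v_1 = N · v_2 = (0, -1, -2)ᵀ.

Sanity check: (A − (-3)·I) v_1 = (0, 0, 0)ᵀ = 0. ✓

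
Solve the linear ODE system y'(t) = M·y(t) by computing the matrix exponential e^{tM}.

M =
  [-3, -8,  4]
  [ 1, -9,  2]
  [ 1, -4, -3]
e^{tM} =
  [2*t*exp(-5*t) + exp(-5*t), -8*t*exp(-5*t), 4*t*exp(-5*t)]
  [t*exp(-5*t), -4*t*exp(-5*t) + exp(-5*t), 2*t*exp(-5*t)]
  [t*exp(-5*t), -4*t*exp(-5*t), 2*t*exp(-5*t) + exp(-5*t)]

Strategy: write M = P · J · P⁻¹ where J is a Jordan canonical form, so e^{tM} = P · e^{tJ} · P⁻¹, and e^{tJ} can be computed block-by-block.

M has Jordan form
J =
  [-5,  1,  0]
  [ 0, -5,  0]
  [ 0,  0, -5]
(up to reordering of blocks).

Per-block formulas:
  For a 1×1 block at λ = -5: exp(t · [-5]) = [e^(-5t)].
  For a 2×2 Jordan block J_2(-5): exp(t · J_2(-5)) = e^(-5t)·(I + t·N), where N is the 2×2 nilpotent shift.

After assembling e^{tJ} and conjugating by P, we get:

e^{tM} =
  [2*t*exp(-5*t) + exp(-5*t), -8*t*exp(-5*t), 4*t*exp(-5*t)]
  [t*exp(-5*t), -4*t*exp(-5*t) + exp(-5*t), 2*t*exp(-5*t)]
  [t*exp(-5*t), -4*t*exp(-5*t), 2*t*exp(-5*t) + exp(-5*t)]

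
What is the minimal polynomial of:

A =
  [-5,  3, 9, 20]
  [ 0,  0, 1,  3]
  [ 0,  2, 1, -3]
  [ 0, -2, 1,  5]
x^3 + x^2 - 16*x + 20

The characteristic polynomial is χ_A(x) = (x - 2)^3*(x + 5), so the eigenvalues are known. The minimal polynomial is
  m_A(x) = Π_λ (x − λ)^{k_λ}
where k_λ is the size of the *largest* Jordan block for λ (equivalently, the smallest k with (A − λI)^k v = 0 for every generalised eigenvector v of λ).

  λ = -5: largest Jordan block has size 1, contributing (x + 5)
  λ = 2: largest Jordan block has size 2, contributing (x − 2)^2

So m_A(x) = (x - 2)^2*(x + 5) = x^3 + x^2 - 16*x + 20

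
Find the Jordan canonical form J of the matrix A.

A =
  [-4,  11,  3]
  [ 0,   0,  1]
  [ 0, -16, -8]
J_3(-4)

The characteristic polynomial is
  det(x·I − A) = x^3 + 12*x^2 + 48*x + 64 = (x + 4)^3

Eigenvalues and multiplicities (the geometric multiplicity of λ is n − rank(A − λI), which equals the number of Jordan blocks for λ):
  λ = -4: algebraic multiplicity = 3, geometric multiplicity = 1

Determining the block sizes for each eigenvalue:
  λ = -4: one block (gm = 1), so the single block has size am = 3 → block sizes [3]

Assembling the blocks gives a Jordan form
J =
  [-4,  1,  0]
  [ 0, -4,  1]
  [ 0,  0, -4]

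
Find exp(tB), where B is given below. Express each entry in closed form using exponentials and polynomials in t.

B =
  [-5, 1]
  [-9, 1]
e^{tB} =
  [-3*t*exp(-2*t) + exp(-2*t), t*exp(-2*t)]
  [-9*t*exp(-2*t), 3*t*exp(-2*t) + exp(-2*t)]

Strategy: write B = P · J · P⁻¹ where J is a Jordan canonical form, so e^{tB} = P · e^{tJ} · P⁻¹, and e^{tJ} can be computed block-by-block.

B has Jordan form
J =
  [-2,  1]
  [ 0, -2]
(up to reordering of blocks).

Per-block formulas:
  For a 2×2 Jordan block J_2(-2): exp(t · J_2(-2)) = e^(-2t)·(I + t·N), where N is the 2×2 nilpotent shift.

After assembling e^{tJ} and conjugating by P, we get:

e^{tB} =
  [-3*t*exp(-2*t) + exp(-2*t), t*exp(-2*t)]
  [-9*t*exp(-2*t), 3*t*exp(-2*t) + exp(-2*t)]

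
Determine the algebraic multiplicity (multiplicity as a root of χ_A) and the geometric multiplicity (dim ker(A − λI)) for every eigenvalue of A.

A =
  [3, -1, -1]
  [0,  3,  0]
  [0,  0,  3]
λ = 3: alg = 3, geom = 2

Step 1 — factor the characteristic polynomial to read off the algebraic multiplicities:
  χ_A(x) = (x - 3)^3

Step 2 — compute geometric multiplicities via the rank-nullity identity g(λ) = n − rank(A − λI):
  rank(A − (3)·I) = 1, so dim ker(A − (3)·I) = n − 1 = 2

Summary:
  λ = 3: algebraic multiplicity = 3, geometric multiplicity = 2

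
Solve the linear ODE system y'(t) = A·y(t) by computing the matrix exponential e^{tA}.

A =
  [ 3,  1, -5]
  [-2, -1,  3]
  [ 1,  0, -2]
e^{tA} =
  [t^2 + 3*t + 1, t^2 + t, -t^2 - 5*t]
  [-t^2/2 - 2*t, -t^2/2 - t + 1, t^2/2 + 3*t]
  [t^2/2 + t, t^2/2, -t^2/2 - 2*t + 1]

Strategy: write A = P · J · P⁻¹ where J is a Jordan canonical form, so e^{tA} = P · e^{tJ} · P⁻¹, and e^{tJ} can be computed block-by-block.

A has Jordan form
J =
  [0, 1, 0]
  [0, 0, 1]
  [0, 0, 0]
(up to reordering of blocks).

Per-block formulas:
  For a 3×3 Jordan block J_3(0): exp(t · J_3(0)) = e^(0t)·(I + t·N + (t^2/2)·N^2), where N is the 3×3 nilpotent shift.

After assembling e^{tJ} and conjugating by P, we get:

e^{tA} =
  [t^2 + 3*t + 1, t^2 + t, -t^2 - 5*t]
  [-t^2/2 - 2*t, -t^2/2 - t + 1, t^2/2 + 3*t]
  [t^2/2 + t, t^2/2, -t^2/2 - 2*t + 1]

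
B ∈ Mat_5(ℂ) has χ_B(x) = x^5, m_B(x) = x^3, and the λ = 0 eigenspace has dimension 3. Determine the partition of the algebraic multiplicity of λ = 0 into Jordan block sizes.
Block sizes for λ = 0: [3, 1, 1]

Step 1 — from the characteristic polynomial, algebraic multiplicity of λ = 0 is 5. From dim ker(B − (0)·I) = 3, there are exactly 3 Jordan blocks for λ = 0.
Step 2 — from the minimal polynomial, the factor (x − 0)^3 tells us the largest block for λ = 0 has size 3.
Step 3 — with total size 5, 3 blocks, and largest block 3, the block sizes (in nonincreasing order) are [3, 1, 1].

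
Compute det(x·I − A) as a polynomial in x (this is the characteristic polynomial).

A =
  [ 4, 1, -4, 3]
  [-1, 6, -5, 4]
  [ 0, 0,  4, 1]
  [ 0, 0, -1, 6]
x^4 - 20*x^3 + 150*x^2 - 500*x + 625

Expanding det(x·I − A) (e.g. by cofactor expansion or by noting that A is similar to its Jordan form J, which has the same characteristic polynomial as A) gives
  χ_A(x) = x^4 - 20*x^3 + 150*x^2 - 500*x + 625
which factors as (x - 5)^4. The eigenvalues (with algebraic multiplicities) are λ = 5 with multiplicity 4.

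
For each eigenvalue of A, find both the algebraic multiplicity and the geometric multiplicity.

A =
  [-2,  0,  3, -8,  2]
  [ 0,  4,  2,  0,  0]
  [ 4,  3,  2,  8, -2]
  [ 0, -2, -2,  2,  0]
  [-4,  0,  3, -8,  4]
λ = 2: alg = 5, geom = 3

Step 1 — factor the characteristic polynomial to read off the algebraic multiplicities:
  χ_A(x) = (x - 2)^5

Step 2 — compute geometric multiplicities via the rank-nullity identity g(λ) = n − rank(A − λI):
  rank(A − (2)·I) = 2, so dim ker(A − (2)·I) = n − 2 = 3

Summary:
  λ = 2: algebraic multiplicity = 5, geometric multiplicity = 3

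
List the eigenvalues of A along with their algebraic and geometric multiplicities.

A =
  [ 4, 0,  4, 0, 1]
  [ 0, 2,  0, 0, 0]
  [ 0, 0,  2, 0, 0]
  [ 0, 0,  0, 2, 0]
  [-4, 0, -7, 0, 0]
λ = 2: alg = 5, geom = 3

Step 1 — factor the characteristic polynomial to read off the algebraic multiplicities:
  χ_A(x) = (x - 2)^5

Step 2 — compute geometric multiplicities via the rank-nullity identity g(λ) = n − rank(A − λI):
  rank(A − (2)·I) = 2, so dim ker(A − (2)·I) = n − 2 = 3

Summary:
  λ = 2: algebraic multiplicity = 5, geometric multiplicity = 3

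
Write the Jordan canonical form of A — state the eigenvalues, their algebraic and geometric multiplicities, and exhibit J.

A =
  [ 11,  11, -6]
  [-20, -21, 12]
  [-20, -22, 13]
J_2(1) ⊕ J_1(1)

The characteristic polynomial is
  det(x·I − A) = x^3 - 3*x^2 + 3*x - 1 = (x - 1)^3

Eigenvalues and multiplicities (the geometric multiplicity of λ is n − rank(A − λI), which equals the number of Jordan blocks for λ):
  λ = 1: algebraic multiplicity = 3, geometric multiplicity = 2

Determining the block sizes for each eigenvalue:
  λ = 1: 2 blocks summing to 3 forces exactly one block of size 2 and the rest size 1 → block sizes [2, 1]

Assembling the blocks gives a Jordan form
J =
  [1, 1, 0]
  [0, 1, 0]
  [0, 0, 1]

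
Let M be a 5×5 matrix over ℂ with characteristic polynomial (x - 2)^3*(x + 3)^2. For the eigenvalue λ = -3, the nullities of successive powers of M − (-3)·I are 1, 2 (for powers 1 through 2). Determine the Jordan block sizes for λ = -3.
Block sizes for λ = -3: [2]

From the dimensions of kernels of powers, the number of Jordan blocks of size at least j is d_j − d_{j−1} where d_j = dim ker(N^j) (with d_0 = 0). Computing the differences gives [1, 1].
The number of blocks of size exactly k is (#blocks of size ≥ k) − (#blocks of size ≥ k + 1), so the partition is: 1 block(s) of size 2.
In nonincreasing order the block sizes are [2].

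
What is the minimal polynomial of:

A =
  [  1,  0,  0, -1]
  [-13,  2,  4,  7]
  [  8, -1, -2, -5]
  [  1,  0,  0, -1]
x^2

The characteristic polynomial is χ_A(x) = x^4, so the eigenvalues are known. The minimal polynomial is
  m_A(x) = Π_λ (x − λ)^{k_λ}
where k_λ is the size of the *largest* Jordan block for λ (equivalently, the smallest k with (A − λI)^k v = 0 for every generalised eigenvector v of λ).

  λ = 0: largest Jordan block has size 2, contributing (x − 0)^2

So m_A(x) = x^2 = x^2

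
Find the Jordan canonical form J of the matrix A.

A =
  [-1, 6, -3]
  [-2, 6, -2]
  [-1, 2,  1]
J_2(2) ⊕ J_1(2)

The characteristic polynomial is
  det(x·I − A) = x^3 - 6*x^2 + 12*x - 8 = (x - 2)^3

Eigenvalues and multiplicities (the geometric multiplicity of λ is n − rank(A − λI), which equals the number of Jordan blocks for λ):
  λ = 2: algebraic multiplicity = 3, geometric multiplicity = 2

Determining the block sizes for each eigenvalue:
  λ = 2: 2 blocks summing to 3 forces exactly one block of size 2 and the rest size 1 → block sizes [2, 1]

Assembling the blocks gives a Jordan form
J =
  [2, 1, 0]
  [0, 2, 0]
  [0, 0, 2]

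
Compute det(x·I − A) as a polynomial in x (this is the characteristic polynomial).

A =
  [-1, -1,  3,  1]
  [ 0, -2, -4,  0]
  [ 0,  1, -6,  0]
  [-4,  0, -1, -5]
x^4 + 14*x^3 + 73*x^2 + 168*x + 144

Expanding det(x·I − A) (e.g. by cofactor expansion or by noting that A is similar to its Jordan form J, which has the same characteristic polynomial as A) gives
  χ_A(x) = x^4 + 14*x^3 + 73*x^2 + 168*x + 144
which factors as (x + 3)^2*(x + 4)^2. The eigenvalues (with algebraic multiplicities) are λ = -4 with multiplicity 2, λ = -3 with multiplicity 2.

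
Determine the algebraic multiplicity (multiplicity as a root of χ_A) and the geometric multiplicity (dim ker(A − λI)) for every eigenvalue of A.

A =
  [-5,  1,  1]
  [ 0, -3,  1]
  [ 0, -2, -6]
λ = -5: alg = 2, geom = 1; λ = -4: alg = 1, geom = 1

Step 1 — factor the characteristic polynomial to read off the algebraic multiplicities:
  χ_A(x) = (x + 4)*(x + 5)^2

Step 2 — compute geometric multiplicities via the rank-nullity identity g(λ) = n − rank(A − λI):
  rank(A − (-5)·I) = 2, so dim ker(A − (-5)·I) = n − 2 = 1
  rank(A − (-4)·I) = 2, so dim ker(A − (-4)·I) = n − 2 = 1

Summary:
  λ = -5: algebraic multiplicity = 2, geometric multiplicity = 1
  λ = -4: algebraic multiplicity = 1, geometric multiplicity = 1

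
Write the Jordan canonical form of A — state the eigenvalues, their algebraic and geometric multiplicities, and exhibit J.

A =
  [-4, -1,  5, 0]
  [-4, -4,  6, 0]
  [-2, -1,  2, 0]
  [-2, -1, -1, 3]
J_3(-2) ⊕ J_1(3)

The characteristic polynomial is
  det(x·I − A) = x^4 + 3*x^3 - 6*x^2 - 28*x - 24 = (x - 3)*(x + 2)^3

Eigenvalues and multiplicities (the geometric multiplicity of λ is n − rank(A − λI), which equals the number of Jordan blocks for λ):
  λ = -2: algebraic multiplicity = 3, geometric multiplicity = 1
  λ = 3: algebraic multiplicity = 1, geometric multiplicity = 1

Determining the block sizes for each eigenvalue:
  λ = -2: one block (gm = 1), so the single block has size am = 3 → block sizes [3]
  λ = 3: one block (gm = 1), so the single block has size am = 1 → block sizes [1]

Assembling the blocks gives a Jordan form
J =
  [-2,  1,  0, 0]
  [ 0, -2,  1, 0]
  [ 0,  0, -2, 0]
  [ 0,  0,  0, 3]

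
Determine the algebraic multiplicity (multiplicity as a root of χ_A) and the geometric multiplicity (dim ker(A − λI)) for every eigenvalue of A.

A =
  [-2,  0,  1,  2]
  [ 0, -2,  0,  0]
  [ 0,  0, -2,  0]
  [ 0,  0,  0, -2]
λ = -2: alg = 4, geom = 3

Step 1 — factor the characteristic polynomial to read off the algebraic multiplicities:
  χ_A(x) = (x + 2)^4

Step 2 — compute geometric multiplicities via the rank-nullity identity g(λ) = n − rank(A − λI):
  rank(A − (-2)·I) = 1, so dim ker(A − (-2)·I) = n − 1 = 3

Summary:
  λ = -2: algebraic multiplicity = 4, geometric multiplicity = 3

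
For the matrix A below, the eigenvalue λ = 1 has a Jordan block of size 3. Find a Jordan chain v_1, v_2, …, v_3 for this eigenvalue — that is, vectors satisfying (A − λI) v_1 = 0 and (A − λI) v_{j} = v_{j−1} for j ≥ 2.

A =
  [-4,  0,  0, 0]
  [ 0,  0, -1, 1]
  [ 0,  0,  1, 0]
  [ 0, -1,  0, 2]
A Jordan chain for λ = 1 of length 3:
v_1 = (0, 1, 0, 1)ᵀ
v_2 = (0, -1, 0, 0)ᵀ
v_3 = (0, 0, 1, 0)ᵀ

Let N = A − (1)·I. We want v_3 with N^3 v_3 = 0 but N^2 v_3 ≠ 0; then v_{j-1} := N · v_j for j = 3, …, 2.

Pick v_3 = (0, 0, 1, 0)ᵀ.
Then v_2 = N · v_3 = (0, -1, 0, 0)ᵀ.
Then v_1 = N · v_2 = (0, 1, 0, 1)ᵀ.

Sanity check: (A − (1)·I) v_1 = (0, 0, 0, 0)ᵀ = 0. ✓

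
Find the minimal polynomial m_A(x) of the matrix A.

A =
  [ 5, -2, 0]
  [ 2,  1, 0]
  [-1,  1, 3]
x^2 - 6*x + 9

The characteristic polynomial is χ_A(x) = (x - 3)^3, so the eigenvalues are known. The minimal polynomial is
  m_A(x) = Π_λ (x − λ)^{k_λ}
where k_λ is the size of the *largest* Jordan block for λ (equivalently, the smallest k with (A − λI)^k v = 0 for every generalised eigenvector v of λ).

  λ = 3: largest Jordan block has size 2, contributing (x − 3)^2

So m_A(x) = (x - 3)^2 = x^2 - 6*x + 9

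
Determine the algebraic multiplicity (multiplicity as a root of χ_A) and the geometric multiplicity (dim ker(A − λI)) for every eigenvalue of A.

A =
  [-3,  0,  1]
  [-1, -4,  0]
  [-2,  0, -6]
λ = -5: alg = 1, geom = 1; λ = -4: alg = 2, geom = 1

Step 1 — factor the characteristic polynomial to read off the algebraic multiplicities:
  χ_A(x) = (x + 4)^2*(x + 5)

Step 2 — compute geometric multiplicities via the rank-nullity identity g(λ) = n − rank(A − λI):
  rank(A − (-5)·I) = 2, so dim ker(A − (-5)·I) = n − 2 = 1
  rank(A − (-4)·I) = 2, so dim ker(A − (-4)·I) = n − 2 = 1

Summary:
  λ = -5: algebraic multiplicity = 1, geometric multiplicity = 1
  λ = -4: algebraic multiplicity = 2, geometric multiplicity = 1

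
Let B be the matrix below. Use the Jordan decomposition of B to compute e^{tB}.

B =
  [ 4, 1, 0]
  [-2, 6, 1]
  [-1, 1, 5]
e^{tB} =
  [-t^2*exp(5*t)/2 - t*exp(5*t) + exp(5*t), t*exp(5*t), t^2*exp(5*t)/2]
  [-t^2*exp(5*t)/2 - 2*t*exp(5*t), t*exp(5*t) + exp(5*t), t^2*exp(5*t)/2 + t*exp(5*t)]
  [-t^2*exp(5*t)/2 - t*exp(5*t), t*exp(5*t), t^2*exp(5*t)/2 + exp(5*t)]

Strategy: write B = P · J · P⁻¹ where J is a Jordan canonical form, so e^{tB} = P · e^{tJ} · P⁻¹, and e^{tJ} can be computed block-by-block.

B has Jordan form
J =
  [5, 1, 0]
  [0, 5, 1]
  [0, 0, 5]
(up to reordering of blocks).

Per-block formulas:
  For a 3×3 Jordan block J_3(5): exp(t · J_3(5)) = e^(5t)·(I + t·N + (t^2/2)·N^2), where N is the 3×3 nilpotent shift.

After assembling e^{tJ} and conjugating by P, we get:

e^{tB} =
  [-t^2*exp(5*t)/2 - t*exp(5*t) + exp(5*t), t*exp(5*t), t^2*exp(5*t)/2]
  [-t^2*exp(5*t)/2 - 2*t*exp(5*t), t*exp(5*t) + exp(5*t), t^2*exp(5*t)/2 + t*exp(5*t)]
  [-t^2*exp(5*t)/2 - t*exp(5*t), t*exp(5*t), t^2*exp(5*t)/2 + exp(5*t)]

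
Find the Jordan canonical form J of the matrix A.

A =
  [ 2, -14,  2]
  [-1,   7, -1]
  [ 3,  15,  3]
J_1(0) ⊕ J_2(6)

The characteristic polynomial is
  det(x·I − A) = x^3 - 12*x^2 + 36*x = x*(x - 6)^2

Eigenvalues and multiplicities (the geometric multiplicity of λ is n − rank(A − λI), which equals the number of Jordan blocks for λ):
  λ = 0: algebraic multiplicity = 1, geometric multiplicity = 1
  λ = 6: algebraic multiplicity = 2, geometric multiplicity = 1

Determining the block sizes for each eigenvalue:
  λ = 0: one block (gm = 1), so the single block has size am = 1 → block sizes [1]
  λ = 6: one block (gm = 1), so the single block has size am = 2 → block sizes [2]

Assembling the blocks gives a Jordan form
J =
  [0, 0, 0]
  [0, 6, 1]
  [0, 0, 6]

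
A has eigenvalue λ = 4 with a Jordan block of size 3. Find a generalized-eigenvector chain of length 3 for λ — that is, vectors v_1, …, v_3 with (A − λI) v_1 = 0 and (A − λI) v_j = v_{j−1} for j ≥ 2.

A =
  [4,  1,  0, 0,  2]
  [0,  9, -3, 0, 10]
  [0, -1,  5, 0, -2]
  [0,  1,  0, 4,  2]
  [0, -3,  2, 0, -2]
A Jordan chain for λ = 4 of length 3:
v_1 = (-1, -2, 0, -1, 1)ᵀ
v_2 = (1, 5, -1, 1, -3)ᵀ
v_3 = (0, 1, 0, 0, 0)ᵀ

Let N = A − (4)·I. We want v_3 with N^3 v_3 = 0 but N^2 v_3 ≠ 0; then v_{j-1} := N · v_j for j = 3, …, 2.

Pick v_3 = (0, 1, 0, 0, 0)ᵀ.
Then v_2 = N · v_3 = (1, 5, -1, 1, -3)ᵀ.
Then v_1 = N · v_2 = (-1, -2, 0, -1, 1)ᵀ.

Sanity check: (A − (4)·I) v_1 = (0, 0, 0, 0, 0)ᵀ = 0. ✓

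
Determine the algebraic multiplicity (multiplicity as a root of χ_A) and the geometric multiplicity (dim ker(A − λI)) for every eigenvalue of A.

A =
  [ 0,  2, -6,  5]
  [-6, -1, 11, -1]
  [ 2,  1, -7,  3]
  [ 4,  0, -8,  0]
λ = -2: alg = 4, geom = 2

Step 1 — factor the characteristic polynomial to read off the algebraic multiplicities:
  χ_A(x) = (x + 2)^4

Step 2 — compute geometric multiplicities via the rank-nullity identity g(λ) = n − rank(A − λI):
  rank(A − (-2)·I) = 2, so dim ker(A − (-2)·I) = n − 2 = 2

Summary:
  λ = -2: algebraic multiplicity = 4, geometric multiplicity = 2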